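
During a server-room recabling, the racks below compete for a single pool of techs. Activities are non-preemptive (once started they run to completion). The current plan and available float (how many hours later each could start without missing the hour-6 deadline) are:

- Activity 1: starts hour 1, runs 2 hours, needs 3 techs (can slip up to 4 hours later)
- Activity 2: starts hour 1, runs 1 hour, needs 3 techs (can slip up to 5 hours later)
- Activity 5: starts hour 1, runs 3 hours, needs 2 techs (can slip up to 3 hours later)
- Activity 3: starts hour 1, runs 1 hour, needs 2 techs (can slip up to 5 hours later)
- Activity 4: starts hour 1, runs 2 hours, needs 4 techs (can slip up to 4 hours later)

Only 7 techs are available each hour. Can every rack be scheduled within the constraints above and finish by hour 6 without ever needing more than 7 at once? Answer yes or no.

yes

Schedule Activity 1@1, Activity 2@3, Activity 5@1, Activity 3@4, Activity 4@5: h1:5  h2:5  h3:5  h4:2  h5:4  h6:4 — peak 5 ≤ 7.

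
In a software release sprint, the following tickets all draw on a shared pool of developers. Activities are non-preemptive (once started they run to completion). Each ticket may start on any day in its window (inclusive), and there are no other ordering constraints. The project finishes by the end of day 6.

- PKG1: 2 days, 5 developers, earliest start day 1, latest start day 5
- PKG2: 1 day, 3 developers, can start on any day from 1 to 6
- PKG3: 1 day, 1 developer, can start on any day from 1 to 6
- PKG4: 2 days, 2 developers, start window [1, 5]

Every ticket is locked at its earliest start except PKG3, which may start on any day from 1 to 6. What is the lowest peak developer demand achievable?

PKG3@1: d1:11  d2:7  d3:0  d4:0  d5:0  d6:0 → peak 11
PKG3@2: d1:10  d2:8  d3:0  d4:0  d5:0  d6:0 → peak 10
PKG3@3: d1:10  d2:7  d3:1  d4:0  d5:0  d6:0 → peak 10
PKG3@4: d1:10  d2:7  d3:0  d4:1  d5:0  d6:0 → peak 10
PKG3@5: d1:10  d2:7  d3:0  d4:0  d5:1  d6:0 → peak 10
PKG3@6: d1:10  d2:7  d3:0  d4:0  d5:0  d6:1 → peak 10
Best is PKG3@2, peak 10.

10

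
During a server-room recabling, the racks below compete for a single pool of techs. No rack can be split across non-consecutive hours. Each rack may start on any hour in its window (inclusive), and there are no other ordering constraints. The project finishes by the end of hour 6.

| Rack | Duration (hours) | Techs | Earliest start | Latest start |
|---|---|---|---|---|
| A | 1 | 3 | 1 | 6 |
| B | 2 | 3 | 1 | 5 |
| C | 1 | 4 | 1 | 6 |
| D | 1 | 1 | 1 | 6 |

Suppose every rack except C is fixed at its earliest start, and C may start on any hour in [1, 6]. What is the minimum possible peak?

7

C@1: h1:11  h2:3  h3:0  h4:0  h5:0  h6:0 → peak 11
C@2: h1:7  h2:7  h3:0  h4:0  h5:0  h6:0 → peak 7
C@3: h1:7  h2:3  h3:4  h4:0  h5:0  h6:0 → peak 7
C@4: h1:7  h2:3  h3:0  h4:4  h5:0  h6:0 → peak 7
C@5: h1:7  h2:3  h3:0  h4:0  h5:4  h6:0 → peak 7
C@6: h1:7  h2:3  h3:0  h4:0  h5:0  h6:4 → peak 7
Best is C@2, peak 7.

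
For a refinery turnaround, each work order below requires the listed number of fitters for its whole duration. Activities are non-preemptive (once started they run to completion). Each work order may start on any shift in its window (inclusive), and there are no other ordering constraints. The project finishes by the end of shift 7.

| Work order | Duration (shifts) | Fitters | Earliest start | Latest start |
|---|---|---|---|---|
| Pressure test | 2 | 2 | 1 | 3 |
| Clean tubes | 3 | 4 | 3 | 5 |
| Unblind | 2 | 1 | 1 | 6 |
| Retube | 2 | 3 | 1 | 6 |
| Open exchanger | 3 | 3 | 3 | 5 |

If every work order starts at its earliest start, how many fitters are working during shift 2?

At early start, shift 2 has: Pressure test, Unblind, Retube.
Demand: 2 + 1 + 3 = 6.

6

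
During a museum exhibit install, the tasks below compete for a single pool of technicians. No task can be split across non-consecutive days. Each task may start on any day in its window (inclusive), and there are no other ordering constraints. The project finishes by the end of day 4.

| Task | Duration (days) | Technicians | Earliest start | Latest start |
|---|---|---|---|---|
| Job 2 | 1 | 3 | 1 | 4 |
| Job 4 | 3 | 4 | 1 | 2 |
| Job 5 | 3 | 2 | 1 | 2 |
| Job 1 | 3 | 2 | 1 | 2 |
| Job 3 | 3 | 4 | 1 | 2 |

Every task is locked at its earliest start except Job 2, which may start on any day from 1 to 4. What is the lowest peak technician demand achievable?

12

Job 2@1: d1:15  d2:12  d3:12  d4:0 → peak 15
Job 2@2: d1:12  d2:15  d3:12  d4:0 → peak 15
Job 2@3: d1:12  d2:12  d3:15  d4:0 → peak 15
Job 2@4: d1:12  d2:12  d3:12  d4:3 → peak 12
Best is Job 2@4, peak 12.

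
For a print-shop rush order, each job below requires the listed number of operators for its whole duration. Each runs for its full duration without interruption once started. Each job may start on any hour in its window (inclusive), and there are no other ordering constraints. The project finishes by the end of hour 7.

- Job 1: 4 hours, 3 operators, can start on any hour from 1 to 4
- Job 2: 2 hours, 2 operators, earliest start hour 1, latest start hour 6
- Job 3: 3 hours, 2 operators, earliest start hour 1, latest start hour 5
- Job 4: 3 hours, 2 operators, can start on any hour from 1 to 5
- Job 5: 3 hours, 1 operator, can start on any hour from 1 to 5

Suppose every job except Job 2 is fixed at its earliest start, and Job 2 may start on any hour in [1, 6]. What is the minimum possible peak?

8

Job 2@1: h1:10  h2:10  h3:8  h4:3  h5:0  h6:0  h7:0 → peak 10
Job 2@2: h1:8  h2:10  h3:10  h4:3  h5:0  h6:0  h7:0 → peak 10
Job 2@3: h1:8  h2:8  h3:10  h4:5  h5:0  h6:0  h7:0 → peak 10
Job 2@4: h1:8  h2:8  h3:8  h4:5  h5:2  h6:0  h7:0 → peak 8
Job 2@5: h1:8  h2:8  h3:8  h4:3  h5:2  h6:2  h7:0 → peak 8
Job 2@6: h1:8  h2:8  h3:8  h4:3  h5:0  h6:2  h7:2 → peak 8
Best is Job 2@4, peak 8.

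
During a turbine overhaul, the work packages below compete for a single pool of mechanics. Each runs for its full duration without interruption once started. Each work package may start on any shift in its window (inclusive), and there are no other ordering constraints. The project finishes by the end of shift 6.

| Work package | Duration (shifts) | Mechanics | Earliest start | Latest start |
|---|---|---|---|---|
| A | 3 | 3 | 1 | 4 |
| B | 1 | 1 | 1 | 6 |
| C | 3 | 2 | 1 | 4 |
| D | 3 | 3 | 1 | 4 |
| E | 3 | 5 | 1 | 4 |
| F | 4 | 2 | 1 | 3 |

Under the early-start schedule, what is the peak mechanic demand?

Early-start schedule: A@1, B@1, C@1, D@1, E@1, F@1.
Load per shift: shift 1: 16, shift 2: 15, shift 3: 15, shift 4: 2, shift 5: 0, shift 6: 0.
Peak is 16.

16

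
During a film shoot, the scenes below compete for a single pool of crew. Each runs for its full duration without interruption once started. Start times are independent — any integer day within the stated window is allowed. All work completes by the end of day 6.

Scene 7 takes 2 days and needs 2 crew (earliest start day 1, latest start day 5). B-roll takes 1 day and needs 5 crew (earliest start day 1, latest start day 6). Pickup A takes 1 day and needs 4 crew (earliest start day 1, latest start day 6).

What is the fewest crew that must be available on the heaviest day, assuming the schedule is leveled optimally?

Early-start (Scene 7@1, B-roll@1, Pickup A@1) gives peak 11: d1:11  d2:2  d3:0  d4:0  d5:0  d6:0.
Shift B-roll→3, Pickup A→4.
Schedule Scene 7@1, B-roll@3, Pickup A@4: d1:2  d2:2  d3:5  d4:4  d5:0  d6:0 — peak 5.

5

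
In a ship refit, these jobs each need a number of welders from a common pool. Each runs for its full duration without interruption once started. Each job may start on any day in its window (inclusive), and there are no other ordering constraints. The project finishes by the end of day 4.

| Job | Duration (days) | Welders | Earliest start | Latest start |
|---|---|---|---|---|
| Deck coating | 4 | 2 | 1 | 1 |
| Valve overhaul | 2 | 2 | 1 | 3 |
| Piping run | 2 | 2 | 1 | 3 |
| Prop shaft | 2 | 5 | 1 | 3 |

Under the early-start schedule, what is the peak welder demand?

Early-start schedule: Deck coating@1, Valve overhaul@1, Piping run@1, Prop shaft@1.
Load per day: day 1: 11, day 2: 11, day 3: 2, day 4: 2.
Peak is 11.

11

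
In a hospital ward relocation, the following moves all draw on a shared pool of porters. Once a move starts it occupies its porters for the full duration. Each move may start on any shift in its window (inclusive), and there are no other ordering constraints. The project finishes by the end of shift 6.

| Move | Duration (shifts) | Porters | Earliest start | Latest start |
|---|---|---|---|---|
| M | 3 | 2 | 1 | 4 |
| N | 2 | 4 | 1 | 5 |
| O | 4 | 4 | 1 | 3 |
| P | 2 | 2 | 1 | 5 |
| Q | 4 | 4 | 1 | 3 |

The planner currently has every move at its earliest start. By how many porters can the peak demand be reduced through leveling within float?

Early-start peak: s1:16  s2:16  s3:10  s4:8  s5:0  s6:0 ⇒ 16.
Leveled (M@1, N@1, O@1, P@4, Q@3): s1:10  s2:10  s3:10  s4:10  s5:6  s6:4 ⇒ 10.
Reduction 16 − 10 = 6.

6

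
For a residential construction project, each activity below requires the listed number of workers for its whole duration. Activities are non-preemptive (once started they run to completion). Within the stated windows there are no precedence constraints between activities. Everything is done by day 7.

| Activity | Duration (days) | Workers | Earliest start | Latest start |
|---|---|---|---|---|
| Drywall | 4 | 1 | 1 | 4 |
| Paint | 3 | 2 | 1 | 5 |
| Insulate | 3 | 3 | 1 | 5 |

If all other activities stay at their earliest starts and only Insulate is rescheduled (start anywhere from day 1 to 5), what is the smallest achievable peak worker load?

Insulate@1: d1:6  d2:6  d3:6  d4:1  d5:0  d6:0  d7:0 → peak 6
Insulate@2: d1:3  d2:6  d3:6  d4:4  d5:0  d6:0  d7:0 → peak 6
Insulate@3: d1:3  d2:3  d3:6  d4:4  d5:3  d6:0  d7:0 → peak 6
Insulate@4: d1:3  d2:3  d3:3  d4:4  d5:3  d6:3  d7:0 → peak 4
Insulate@5: d1:3  d2:3  d3:3  d4:1  d5:3  d6:3  d7:3 → peak 3
Best is Insulate@5, peak 3.

3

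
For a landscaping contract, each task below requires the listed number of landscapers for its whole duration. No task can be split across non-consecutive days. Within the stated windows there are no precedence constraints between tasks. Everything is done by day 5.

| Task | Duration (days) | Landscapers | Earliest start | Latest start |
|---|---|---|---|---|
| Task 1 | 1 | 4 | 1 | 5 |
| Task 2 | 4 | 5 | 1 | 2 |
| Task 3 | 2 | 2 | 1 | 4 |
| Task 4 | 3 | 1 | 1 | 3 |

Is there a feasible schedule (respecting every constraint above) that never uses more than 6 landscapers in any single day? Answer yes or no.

no

Total landscaper-days = 31; over 5 days the average is 31/5 > 6, so some day must exceed 6.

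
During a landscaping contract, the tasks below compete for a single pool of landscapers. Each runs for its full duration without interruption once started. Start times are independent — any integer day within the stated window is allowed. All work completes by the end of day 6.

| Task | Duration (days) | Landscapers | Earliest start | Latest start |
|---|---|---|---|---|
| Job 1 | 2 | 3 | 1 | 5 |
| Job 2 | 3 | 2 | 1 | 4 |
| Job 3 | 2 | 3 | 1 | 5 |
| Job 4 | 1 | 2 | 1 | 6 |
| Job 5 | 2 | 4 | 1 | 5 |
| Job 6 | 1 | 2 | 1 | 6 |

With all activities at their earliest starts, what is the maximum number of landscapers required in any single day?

16

Early-start schedule: Job 1@1, Job 2@1, Job 3@1, Job 4@1, Job 5@1, Job 6@1.
Load per day: day 1: 16, day 2: 12, day 3: 2, day 4: 0, day 5: 0, day 6: 0.
Peak is 16.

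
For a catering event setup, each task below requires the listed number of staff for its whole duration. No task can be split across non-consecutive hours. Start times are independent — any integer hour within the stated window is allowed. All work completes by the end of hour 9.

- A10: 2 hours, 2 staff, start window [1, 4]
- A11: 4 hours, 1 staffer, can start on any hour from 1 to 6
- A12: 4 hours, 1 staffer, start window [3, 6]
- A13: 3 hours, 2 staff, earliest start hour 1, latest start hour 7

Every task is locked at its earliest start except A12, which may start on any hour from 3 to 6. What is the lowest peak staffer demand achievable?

5

A12@3: h1:5  h2:5  h3:4  h4:2  h5:1  h6:1  h7:0  h8:0  h9:0 → peak 5
A12@4: h1:5  h2:5  h3:3  h4:2  h5:1  h6:1  h7:1  h8:0  h9:0 → peak 5
A12@5: h1:5  h2:5  h3:3  h4:1  h5:1  h6:1  h7:1  h8:1  h9:0 → peak 5
A12@6: h1:5  h2:5  h3:3  h4:1  h5:0  h6:1  h7:1  h8:1  h9:1 → peak 5
Best is A12@3, peak 5.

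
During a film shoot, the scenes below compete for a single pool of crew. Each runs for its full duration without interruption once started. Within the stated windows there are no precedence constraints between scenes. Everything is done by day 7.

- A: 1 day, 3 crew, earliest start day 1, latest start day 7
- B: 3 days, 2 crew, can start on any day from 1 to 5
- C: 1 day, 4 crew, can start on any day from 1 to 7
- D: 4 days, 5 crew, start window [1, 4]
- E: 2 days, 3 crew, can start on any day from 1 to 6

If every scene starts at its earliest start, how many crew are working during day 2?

At early start, day 2 has: B, D, E.
Demand: 2 + 5 + 3 = 10.

10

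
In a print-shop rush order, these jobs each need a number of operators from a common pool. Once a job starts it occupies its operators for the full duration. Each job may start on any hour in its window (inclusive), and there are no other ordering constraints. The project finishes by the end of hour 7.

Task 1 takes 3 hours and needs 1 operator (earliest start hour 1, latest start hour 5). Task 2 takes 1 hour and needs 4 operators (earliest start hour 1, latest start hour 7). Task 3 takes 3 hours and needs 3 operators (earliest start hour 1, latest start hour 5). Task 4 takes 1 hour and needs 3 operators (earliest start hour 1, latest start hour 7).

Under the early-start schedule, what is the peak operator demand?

Early-start schedule: Task 1@1, Task 2@1, Task 3@1, Task 4@1.
Load per hour: hour 1: 11, hour 2: 4, hour 3: 4, hour 4: 0, hour 5: 0, hour 6: 0, hour 7: 0.
Peak is 11.

11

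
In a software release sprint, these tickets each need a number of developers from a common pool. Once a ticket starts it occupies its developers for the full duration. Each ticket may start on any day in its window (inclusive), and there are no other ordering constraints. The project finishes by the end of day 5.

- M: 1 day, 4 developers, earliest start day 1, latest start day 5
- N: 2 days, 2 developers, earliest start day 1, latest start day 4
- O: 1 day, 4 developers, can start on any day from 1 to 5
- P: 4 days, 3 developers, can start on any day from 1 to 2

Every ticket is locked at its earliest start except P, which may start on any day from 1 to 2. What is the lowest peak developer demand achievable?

10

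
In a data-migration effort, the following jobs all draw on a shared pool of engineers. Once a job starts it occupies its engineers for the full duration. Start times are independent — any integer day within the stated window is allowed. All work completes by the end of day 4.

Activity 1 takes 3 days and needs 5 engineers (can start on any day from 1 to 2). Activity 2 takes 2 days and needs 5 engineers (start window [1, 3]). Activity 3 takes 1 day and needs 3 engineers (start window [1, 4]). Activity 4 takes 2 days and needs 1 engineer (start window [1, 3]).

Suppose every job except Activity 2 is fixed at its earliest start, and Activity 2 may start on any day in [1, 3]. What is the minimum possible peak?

10

Activity 2@1: d1:14  d2:11  d3:5  d4:0 → peak 14
Activity 2@2: d1:9  d2:11  d3:10  d4:0 → peak 11
Activity 2@3: d1:9  d2:6  d3:10  d4:5 → peak 10
Best is Activity 2@3, peak 10.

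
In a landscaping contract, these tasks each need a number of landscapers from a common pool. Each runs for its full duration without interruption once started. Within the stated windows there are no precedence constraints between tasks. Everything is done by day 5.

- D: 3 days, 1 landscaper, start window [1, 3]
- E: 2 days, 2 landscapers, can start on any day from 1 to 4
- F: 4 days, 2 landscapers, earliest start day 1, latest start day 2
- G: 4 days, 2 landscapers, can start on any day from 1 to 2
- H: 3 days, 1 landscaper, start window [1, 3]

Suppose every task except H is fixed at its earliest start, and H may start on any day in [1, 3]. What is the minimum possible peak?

7

H@1: d1:8  d2:8  d3:6  d4:4  d5:0 → peak 8
H@2: d1:7  d2:8  d3:6  d4:5  d5:0 → peak 8
H@3: d1:7  d2:7  d3:6  d4:5  d5:1 → peak 7
Best is H@3, peak 7.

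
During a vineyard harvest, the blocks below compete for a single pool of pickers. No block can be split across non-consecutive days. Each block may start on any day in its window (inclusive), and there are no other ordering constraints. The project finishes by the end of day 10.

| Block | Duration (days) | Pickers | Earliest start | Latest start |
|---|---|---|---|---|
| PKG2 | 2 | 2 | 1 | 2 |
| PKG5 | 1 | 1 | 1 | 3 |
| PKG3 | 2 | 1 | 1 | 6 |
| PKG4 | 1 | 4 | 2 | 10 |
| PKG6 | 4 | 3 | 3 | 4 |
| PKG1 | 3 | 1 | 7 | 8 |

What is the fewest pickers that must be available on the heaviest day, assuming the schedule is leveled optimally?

4

Early-start (PKG2@1, PKG5@1, PKG3@1, PKG4@2, PKG6@3, PKG1@7) gives peak 7: d1:4  d2:7  d3:3  d4:3  d5:3  d6:3  d7:1  d8:1  d9:1  d10:0.
Shift PKG4→3, PKG6→4.
Schedule PKG2@1, PKG5@1, PKG3@1, PKG4@3, PKG6@4, PKG1@7: d1:4  d2:3  d3:4  d4:3  d5:3  d6:3  d7:4  d8:1  d9:1  d10:0 — peak 4.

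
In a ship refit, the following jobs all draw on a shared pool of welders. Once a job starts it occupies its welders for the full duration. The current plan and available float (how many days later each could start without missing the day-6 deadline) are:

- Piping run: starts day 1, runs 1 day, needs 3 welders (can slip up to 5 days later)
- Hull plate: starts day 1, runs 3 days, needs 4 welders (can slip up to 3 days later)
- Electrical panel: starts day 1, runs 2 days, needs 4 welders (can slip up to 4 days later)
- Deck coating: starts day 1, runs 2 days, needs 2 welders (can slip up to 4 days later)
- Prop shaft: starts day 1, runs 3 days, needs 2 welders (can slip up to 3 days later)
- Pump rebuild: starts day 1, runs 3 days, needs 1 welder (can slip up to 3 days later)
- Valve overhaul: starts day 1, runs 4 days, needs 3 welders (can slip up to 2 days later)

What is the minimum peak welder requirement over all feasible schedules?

8

Early-start (Piping run@1, Hull plate@1, Electrical panel@1, Deck coating@1, Prop shaft@1, Pump rebuild@1, Valve overhaul@1) gives peak 19: d1:19  d2:16  d3:10  d4:3  d5:0  d6:0.
Shift Hull plate→4, Electrical panel→5, Deck coating→2, Pump rebuild→2.
Schedule Piping run@1, Hull plate@4, Electrical panel@5, Deck coating@2, Prop shaft@1, Pump rebuild@2, Valve overhaul@1: d1:8  d2:8  d3:8  d4:8  d5:8  d6:8 — peak 8.
Total welder-days = 48 over 6 days ⇒ peak ≥ ⌈48/6⌉ = 8, so 8 is optimal.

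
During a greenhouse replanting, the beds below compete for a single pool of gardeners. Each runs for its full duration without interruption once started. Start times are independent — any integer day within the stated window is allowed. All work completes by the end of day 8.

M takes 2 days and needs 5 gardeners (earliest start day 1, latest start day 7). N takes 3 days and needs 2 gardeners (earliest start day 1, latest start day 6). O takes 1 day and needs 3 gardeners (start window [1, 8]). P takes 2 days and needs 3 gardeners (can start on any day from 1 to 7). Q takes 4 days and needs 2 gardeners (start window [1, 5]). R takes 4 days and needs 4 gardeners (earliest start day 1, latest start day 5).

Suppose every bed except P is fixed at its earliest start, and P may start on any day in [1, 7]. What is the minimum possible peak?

16

P@1: d1:19  d2:16  d3:8  d4:6  d5:0  d6:0  d7:0  d8:0 → peak 19
P@2: d1:16  d2:16  d3:11  d4:6  d5:0  d6:0  d7:0  d8:0 → peak 16
P@3: d1:16  d2:13  d3:11  d4:9  d5:0  d6:0  d7:0  d8:0 → peak 16
P@4: d1:16  d2:13  d3:8  d4:9  d5:3  d6:0  d7:0  d8:0 → peak 16
P@5: d1:16  d2:13  d3:8  d4:6  d5:3  d6:3  d7:0  d8:0 → peak 16
P@6: d1:16  d2:13  d3:8  d4:6  d5:0  d6:3  d7:3  d8:0 → peak 16
P@7: d1:16  d2:13  d3:8  d4:6  d5:0  d6:0  d7:3  d8:3 → peak 16
Best is P@2, peak 16.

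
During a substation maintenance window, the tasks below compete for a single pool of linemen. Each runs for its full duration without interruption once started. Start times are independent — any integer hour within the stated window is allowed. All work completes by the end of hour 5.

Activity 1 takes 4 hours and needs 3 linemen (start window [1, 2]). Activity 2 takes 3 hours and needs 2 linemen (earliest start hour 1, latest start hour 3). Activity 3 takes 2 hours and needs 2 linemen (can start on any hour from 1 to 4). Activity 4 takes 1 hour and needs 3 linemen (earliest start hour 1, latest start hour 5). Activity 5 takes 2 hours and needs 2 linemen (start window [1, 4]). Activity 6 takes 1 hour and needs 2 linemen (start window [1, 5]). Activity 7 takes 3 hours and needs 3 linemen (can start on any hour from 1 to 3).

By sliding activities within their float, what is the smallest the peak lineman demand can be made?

Early-start (Activity 1@1, Activity 2@1, Activity 3@1, Activity 4@1, Activity 5@1, Activity 6@1, Activity 7@1) gives peak 17: h1:17  h2:12  h3:8  h4:3  h5:0.
Shift Activity 4→4, Activity 6→5, Activity 7→3.
Schedule Activity 1@1, Activity 2@1, Activity 3@1, Activity 4@4, Activity 5@1, Activity 6@5, Activity 7@3: h1:9  h2:9  h3:8  h4:9  h5:5 — peak 9.

9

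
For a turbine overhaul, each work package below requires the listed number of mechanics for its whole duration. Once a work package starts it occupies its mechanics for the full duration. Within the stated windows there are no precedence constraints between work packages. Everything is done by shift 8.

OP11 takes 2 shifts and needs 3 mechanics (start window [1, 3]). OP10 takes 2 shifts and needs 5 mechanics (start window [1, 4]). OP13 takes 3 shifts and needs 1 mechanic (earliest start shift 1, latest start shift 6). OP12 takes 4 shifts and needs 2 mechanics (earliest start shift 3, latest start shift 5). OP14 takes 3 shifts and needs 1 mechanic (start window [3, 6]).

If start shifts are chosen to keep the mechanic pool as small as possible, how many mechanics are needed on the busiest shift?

Early-start (OP11@1, OP10@1, OP13@1, OP12@3, OP14@3) gives peak 9: s1:9  s2:9  s3:4  s4:3  s5:3  s6:2  s7:0  s8:0.
Shift OP10→3, OP13→5, OP12→5, OP14→5.
Schedule OP11@1, OP10@3, OP13@5, OP12@5, OP14@5: s1:3  s2:3  s3:5  s4:5  s5:4  s6:4  s7:4  s8:2 — peak 5.

5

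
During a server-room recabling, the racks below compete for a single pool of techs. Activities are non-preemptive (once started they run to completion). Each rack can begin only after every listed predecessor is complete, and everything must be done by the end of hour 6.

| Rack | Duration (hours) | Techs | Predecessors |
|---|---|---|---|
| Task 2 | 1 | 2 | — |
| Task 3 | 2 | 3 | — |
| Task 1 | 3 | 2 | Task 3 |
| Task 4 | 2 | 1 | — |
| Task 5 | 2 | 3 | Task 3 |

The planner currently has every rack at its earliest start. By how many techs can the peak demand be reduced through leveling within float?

1

Early-start peak: h1:6  h2:4  h3:5  h4:5  h5:2  h6:0 ⇒ 6.
Leveled (Task 2@1, Task 3@1, Task 1@3, Task 4@2, Task 5@4): h1:5  h2:4  h3:3  h4:5  h5:5  h6:0 ⇒ 5.
Reduction 6 − 5 = 1.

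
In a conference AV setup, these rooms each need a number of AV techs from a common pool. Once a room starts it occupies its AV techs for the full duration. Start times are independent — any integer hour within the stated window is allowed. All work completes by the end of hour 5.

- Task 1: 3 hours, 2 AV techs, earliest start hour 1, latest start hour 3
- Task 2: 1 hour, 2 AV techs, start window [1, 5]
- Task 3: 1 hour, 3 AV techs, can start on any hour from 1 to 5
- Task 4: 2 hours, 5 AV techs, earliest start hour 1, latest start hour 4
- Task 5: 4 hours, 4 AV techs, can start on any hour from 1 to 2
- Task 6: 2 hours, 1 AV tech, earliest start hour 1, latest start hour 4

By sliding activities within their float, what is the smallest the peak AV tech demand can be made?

9

Early-start (Task 1@1, Task 2@1, Task 3@1, Task 4@1, Task 5@1, Task 6@1) gives peak 17: h1:17  h2:12  h3:6  h4:4  h5:0.
Shift Task 4→4, Task 5→2.
Schedule Task 1@1, Task 2@1, Task 3@1, Task 4@4, Task 5@2, Task 6@1: h1:8  h2:7  h3:6  h4:9  h5:9 — peak 9.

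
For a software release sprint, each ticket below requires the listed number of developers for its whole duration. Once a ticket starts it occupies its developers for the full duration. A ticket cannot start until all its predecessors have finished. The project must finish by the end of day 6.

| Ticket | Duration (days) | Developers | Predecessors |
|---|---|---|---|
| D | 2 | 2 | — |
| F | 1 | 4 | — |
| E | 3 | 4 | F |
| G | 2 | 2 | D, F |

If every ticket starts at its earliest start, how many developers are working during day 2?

6

At early start, day 2 has: D, E.
Demand: 2 + 4 = 6.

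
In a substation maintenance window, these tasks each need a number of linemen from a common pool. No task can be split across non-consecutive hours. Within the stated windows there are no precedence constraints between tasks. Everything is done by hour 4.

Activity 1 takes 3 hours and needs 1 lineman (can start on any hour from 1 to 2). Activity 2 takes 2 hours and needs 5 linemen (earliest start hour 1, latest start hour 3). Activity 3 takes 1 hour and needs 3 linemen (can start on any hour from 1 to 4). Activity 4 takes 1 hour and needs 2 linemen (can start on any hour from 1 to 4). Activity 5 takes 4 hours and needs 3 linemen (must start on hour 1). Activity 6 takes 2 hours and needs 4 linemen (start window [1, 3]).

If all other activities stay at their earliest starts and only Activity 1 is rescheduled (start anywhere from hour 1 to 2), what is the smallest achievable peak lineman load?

17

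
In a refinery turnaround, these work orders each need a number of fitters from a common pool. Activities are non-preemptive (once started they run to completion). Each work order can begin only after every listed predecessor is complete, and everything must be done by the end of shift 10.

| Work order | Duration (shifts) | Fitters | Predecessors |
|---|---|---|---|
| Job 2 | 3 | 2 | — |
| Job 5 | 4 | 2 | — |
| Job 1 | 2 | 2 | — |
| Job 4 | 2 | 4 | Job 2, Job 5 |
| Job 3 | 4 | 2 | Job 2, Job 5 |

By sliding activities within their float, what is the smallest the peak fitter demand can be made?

Early-start (Job 2@1, Job 5@1, Job 1@1, Job 4@5, Job 3@5) gives peak 6: s1:6  s2:6  s3:4  s4:2  s5:6  s6:6  s7:2  s8:2  s9:0  s10:0.
Shift Job 1→4, Job 4→9.
Schedule Job 2@1, Job 5@1, Job 1@4, Job 4@9, Job 3@5: s1:4  s2:4  s3:4  s4:4  s5:4  s6:2  s7:2  s8:2  s9:4  s10:4 — peak 4.
Total fitter-shifts = 34 over 10 shifts ⇒ peak ≥ ⌈34/10⌉ = 4, so 4 is optimal.

4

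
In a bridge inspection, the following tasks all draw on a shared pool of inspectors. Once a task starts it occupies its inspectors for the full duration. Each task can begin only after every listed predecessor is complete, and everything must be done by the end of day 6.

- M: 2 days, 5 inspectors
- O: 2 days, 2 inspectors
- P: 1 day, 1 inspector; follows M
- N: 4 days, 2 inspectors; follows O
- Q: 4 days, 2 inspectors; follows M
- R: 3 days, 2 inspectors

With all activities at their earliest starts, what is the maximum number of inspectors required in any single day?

9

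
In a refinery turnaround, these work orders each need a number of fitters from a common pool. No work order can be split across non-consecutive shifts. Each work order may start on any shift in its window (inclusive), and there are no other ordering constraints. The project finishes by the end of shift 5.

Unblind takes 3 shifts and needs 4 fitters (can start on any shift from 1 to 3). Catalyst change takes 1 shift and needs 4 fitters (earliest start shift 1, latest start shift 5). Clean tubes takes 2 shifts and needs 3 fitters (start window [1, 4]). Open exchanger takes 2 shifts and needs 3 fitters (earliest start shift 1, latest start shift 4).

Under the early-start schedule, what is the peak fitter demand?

Early-start schedule: Unblind@1, Catalyst change@1, Clean tubes@1, Open exchanger@1.
Load per shift: shift 1: 14, shift 2: 10, shift 3: 4, shift 4: 0, shift 5: 0.
Peak is 14.

14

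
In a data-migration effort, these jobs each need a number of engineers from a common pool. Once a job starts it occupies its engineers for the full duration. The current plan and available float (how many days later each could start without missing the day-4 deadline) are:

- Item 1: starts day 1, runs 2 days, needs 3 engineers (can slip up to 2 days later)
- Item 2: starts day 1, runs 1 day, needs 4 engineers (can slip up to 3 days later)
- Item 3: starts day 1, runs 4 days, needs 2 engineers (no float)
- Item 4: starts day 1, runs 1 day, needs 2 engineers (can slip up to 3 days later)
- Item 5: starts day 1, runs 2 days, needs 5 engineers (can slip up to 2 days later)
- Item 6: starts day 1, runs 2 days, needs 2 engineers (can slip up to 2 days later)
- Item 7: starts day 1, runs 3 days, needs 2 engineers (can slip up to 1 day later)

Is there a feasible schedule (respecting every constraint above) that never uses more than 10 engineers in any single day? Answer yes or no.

The minimum achievable peak is 11; 10 < 11, so no feasible schedule stays within the cap.

no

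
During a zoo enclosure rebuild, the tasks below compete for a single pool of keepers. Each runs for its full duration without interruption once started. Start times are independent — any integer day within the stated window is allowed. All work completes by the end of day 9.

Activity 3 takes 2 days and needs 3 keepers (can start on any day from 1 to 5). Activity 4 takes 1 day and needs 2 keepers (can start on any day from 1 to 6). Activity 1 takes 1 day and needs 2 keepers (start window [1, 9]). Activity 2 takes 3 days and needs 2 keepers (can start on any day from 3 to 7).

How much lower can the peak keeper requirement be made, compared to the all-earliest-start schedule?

4

Early-start peak: d1:7  d2:3  d3:2  d4:2  d5:2  d6:0  d7:0  d8:0  d9:0 ⇒ 7.
Leveled (Activity 3@1, Activity 4@3, Activity 1@4, Activity 2@5): d1:3  d2:3  d3:2  d4:2  d5:2  d6:2  d7:2  d8:0  d9:0 ⇒ 3.
Reduction 7 − 3 = 4.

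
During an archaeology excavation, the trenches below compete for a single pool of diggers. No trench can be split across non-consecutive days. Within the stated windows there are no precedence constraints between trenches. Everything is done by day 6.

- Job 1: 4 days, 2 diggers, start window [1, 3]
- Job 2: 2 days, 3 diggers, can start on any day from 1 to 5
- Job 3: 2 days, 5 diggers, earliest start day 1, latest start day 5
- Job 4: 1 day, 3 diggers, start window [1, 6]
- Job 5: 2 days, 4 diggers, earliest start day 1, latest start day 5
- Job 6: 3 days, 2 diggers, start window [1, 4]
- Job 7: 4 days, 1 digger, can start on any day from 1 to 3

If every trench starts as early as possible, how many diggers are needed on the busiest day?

Early-start schedule: Job 1@1, Job 2@1, Job 3@1, Job 4@1, Job 5@1, Job 6@1, Job 7@1.
Load per day: day 1: 20, day 2: 17, day 3: 5, day 4: 3, day 5: 0, day 6: 0.
Peak is 20.

20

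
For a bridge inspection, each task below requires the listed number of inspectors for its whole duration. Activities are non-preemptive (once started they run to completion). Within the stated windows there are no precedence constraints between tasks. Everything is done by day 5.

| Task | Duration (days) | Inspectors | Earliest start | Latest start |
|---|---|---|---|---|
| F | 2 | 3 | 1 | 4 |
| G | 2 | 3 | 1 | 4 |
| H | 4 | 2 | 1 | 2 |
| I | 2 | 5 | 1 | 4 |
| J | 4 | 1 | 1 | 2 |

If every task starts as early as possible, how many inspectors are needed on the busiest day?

14

Early-start schedule: F@1, G@1, H@1, I@1, J@1.
Load per day: day 1: 14, day 2: 14, day 3: 3, day 4: 3, day 5: 0.
Peak is 14.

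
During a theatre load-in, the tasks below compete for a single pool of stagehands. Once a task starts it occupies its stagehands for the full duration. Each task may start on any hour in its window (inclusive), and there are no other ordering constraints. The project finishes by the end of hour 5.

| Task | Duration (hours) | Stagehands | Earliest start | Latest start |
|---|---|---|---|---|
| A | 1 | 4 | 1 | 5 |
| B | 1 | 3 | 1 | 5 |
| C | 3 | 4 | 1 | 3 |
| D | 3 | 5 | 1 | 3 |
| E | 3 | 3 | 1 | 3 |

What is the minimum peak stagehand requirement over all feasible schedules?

12

Early-start (A@1, B@1, C@1, D@1, E@1) gives peak 19: h1:19  h2:12  h3:12  h4:0  h5:0.
Shift D→2, E→2.
Schedule A@1, B@1, C@1, D@2, E@2: h1:11  h2:12  h3:12  h4:8  h5:0 — peak 12.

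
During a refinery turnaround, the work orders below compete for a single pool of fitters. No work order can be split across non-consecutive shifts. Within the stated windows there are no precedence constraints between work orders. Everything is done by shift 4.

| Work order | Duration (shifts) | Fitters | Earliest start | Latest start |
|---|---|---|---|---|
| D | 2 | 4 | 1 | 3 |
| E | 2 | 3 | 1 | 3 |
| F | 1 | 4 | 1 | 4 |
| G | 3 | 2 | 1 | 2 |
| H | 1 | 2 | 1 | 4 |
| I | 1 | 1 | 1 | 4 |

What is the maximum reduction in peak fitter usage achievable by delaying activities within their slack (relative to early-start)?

9

Early-start peak: s1:16  s2:9  s3:2  s4:0 ⇒ 16.
Leveled (D@1, E@3, F@4, G@1, H@3, I@1): s1:7  s2:6  s3:7  s4:7 ⇒ 7.
Reduction 16 − 7 = 9.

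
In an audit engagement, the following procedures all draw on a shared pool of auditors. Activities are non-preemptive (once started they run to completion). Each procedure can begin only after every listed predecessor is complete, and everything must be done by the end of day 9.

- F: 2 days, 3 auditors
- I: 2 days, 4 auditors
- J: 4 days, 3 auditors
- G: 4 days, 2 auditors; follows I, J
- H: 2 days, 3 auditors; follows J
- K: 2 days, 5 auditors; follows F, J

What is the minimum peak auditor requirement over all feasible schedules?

Early-start (F@1, I@1, J@1, G@5, H@5, K@5) gives peak 10: d1:10  d2:10  d3:3  d4:3  d5:10  d6:10  d7:2  d8:2  d9:0.
Shift I→3, K→7.
Schedule F@1, I@3, J@1, G@5, H@5, K@7: d1:6  d2:6  d3:7  d4:7  d5:5  d6:5  d7:7  d8:7  d9:0 — peak 7.

7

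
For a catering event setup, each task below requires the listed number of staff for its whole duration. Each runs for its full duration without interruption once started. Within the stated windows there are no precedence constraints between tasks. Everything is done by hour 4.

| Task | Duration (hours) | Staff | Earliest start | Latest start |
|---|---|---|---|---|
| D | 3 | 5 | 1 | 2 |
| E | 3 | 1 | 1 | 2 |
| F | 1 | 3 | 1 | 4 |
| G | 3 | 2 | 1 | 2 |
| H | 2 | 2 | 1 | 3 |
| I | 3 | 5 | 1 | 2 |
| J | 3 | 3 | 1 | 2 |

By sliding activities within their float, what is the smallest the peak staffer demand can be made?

Early-start (D@1, E@1, F@1, G@1, H@1, I@1, J@1) gives peak 21: h1:21  h2:18  h3:16  h4:0.
Shift J→2.
Schedule D@1, E@1, F@1, G@1, H@1, I@1, J@2: h1:18  h2:18  h3:16  h4:3 — peak 18.

18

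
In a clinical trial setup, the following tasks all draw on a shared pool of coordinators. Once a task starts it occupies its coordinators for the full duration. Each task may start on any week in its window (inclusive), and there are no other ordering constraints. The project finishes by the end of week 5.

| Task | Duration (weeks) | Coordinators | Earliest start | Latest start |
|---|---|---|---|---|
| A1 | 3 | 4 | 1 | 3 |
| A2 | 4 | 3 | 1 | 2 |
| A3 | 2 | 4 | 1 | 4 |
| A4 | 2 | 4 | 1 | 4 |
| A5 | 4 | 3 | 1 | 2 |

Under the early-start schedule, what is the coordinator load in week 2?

At early start, week 2 has: A1, A2, A3, A4, A5.
Demand: 4 + 3 + 4 + 4 + 3 = 18.

18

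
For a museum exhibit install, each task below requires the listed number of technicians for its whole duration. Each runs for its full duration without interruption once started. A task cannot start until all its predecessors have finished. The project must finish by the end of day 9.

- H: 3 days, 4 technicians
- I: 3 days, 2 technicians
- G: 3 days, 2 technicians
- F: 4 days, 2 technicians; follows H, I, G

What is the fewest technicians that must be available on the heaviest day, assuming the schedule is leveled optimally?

Schedule H@1, I@1, G@1, F@4: d1:8  d2:8  d3:8  d4:2  d5:2  d6:2  d7:2  d8:0  d9:0 — peak 8.

8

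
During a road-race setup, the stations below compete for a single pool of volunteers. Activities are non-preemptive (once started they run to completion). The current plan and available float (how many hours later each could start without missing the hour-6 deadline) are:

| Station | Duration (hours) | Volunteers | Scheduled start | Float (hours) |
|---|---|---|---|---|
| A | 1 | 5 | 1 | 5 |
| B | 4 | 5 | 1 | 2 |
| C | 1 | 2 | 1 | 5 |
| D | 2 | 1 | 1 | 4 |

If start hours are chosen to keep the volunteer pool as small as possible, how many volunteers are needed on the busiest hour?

6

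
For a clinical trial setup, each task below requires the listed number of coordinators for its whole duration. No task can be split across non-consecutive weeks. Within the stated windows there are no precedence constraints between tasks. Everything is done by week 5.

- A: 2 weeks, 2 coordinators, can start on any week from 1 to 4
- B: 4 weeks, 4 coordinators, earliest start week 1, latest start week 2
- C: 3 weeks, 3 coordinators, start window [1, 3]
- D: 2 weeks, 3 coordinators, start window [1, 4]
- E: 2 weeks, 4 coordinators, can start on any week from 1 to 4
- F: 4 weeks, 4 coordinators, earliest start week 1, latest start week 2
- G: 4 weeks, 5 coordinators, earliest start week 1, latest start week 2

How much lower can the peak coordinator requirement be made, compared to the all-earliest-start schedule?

6

Early-start peak: w1:25  w2:25  w3:16  w4:13  w5:0 ⇒ 25.
Leveled (A@1, B@1, C@3, D@3, E@1, F@1, G@1): w1:19  w2:19  w3:19  w4:19  w5:3 ⇒ 19.
Reduction 25 − 19 = 6.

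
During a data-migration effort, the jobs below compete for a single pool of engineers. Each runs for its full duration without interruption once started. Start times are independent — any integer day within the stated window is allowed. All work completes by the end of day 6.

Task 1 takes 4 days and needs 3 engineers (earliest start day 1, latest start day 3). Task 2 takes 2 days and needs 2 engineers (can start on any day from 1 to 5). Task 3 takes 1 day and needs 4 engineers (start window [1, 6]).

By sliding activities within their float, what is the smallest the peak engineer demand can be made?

Early-start (Task 1@1, Task 2@1, Task 3@1) gives peak 9: d1:9  d2:5  d3:3  d4:3  d5:0  d6:0.
Shift Task 3→5.
Schedule Task 1@1, Task 2@1, Task 3@5: d1:5  d2:5  d3:3  d4:3  d5:4  d6:0 — peak 5.

5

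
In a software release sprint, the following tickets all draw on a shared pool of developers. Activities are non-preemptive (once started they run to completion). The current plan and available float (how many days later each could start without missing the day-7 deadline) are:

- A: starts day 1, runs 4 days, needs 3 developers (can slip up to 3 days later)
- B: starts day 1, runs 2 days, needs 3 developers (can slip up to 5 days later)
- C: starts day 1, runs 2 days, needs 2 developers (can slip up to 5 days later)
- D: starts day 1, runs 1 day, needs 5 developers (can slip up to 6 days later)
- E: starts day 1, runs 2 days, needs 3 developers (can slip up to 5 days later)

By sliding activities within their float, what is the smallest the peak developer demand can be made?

Early-start (A@1, B@1, C@1, D@1, E@1) gives peak 16: d1:16  d2:11  d3:3  d4:3  d5:0  d6:0  d7:0.
Shift C→3, D→5, E→6.
Schedule A@1, B@1, C@3, D@5, E@6: d1:6  d2:6  d3:5  d4:5  d5:5  d6:3  d7:3 — peak 6.

6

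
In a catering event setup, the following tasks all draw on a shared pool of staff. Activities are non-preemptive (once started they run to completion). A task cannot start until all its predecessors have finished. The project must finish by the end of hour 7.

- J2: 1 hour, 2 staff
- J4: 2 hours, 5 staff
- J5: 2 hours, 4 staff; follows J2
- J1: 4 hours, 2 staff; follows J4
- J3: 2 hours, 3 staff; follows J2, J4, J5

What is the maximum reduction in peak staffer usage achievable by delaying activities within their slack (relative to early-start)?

Early-start peak: h1:7  h2:9  h3:6  h4:5  h5:5  h6:2  h7:0 ⇒ 9.
Leveled (J2@1, J4@2, J5@4, J1@4, J3@6): h1:2  h2:5  h3:5  h4:6  h5:6  h6:5  h7:5 ⇒ 6.
Reduction 9 − 6 = 3.

3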